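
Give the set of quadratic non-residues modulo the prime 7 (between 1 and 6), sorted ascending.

3 5 6

Square k = 1,…,3 (k and 7−k give the same square):
1²=1, 2²=4, 3²≡2 (mod 7).
The residues are {1, 2, 4}; the non-residues are the remaining 3 nonzero classes.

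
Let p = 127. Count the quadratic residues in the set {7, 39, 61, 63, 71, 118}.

(7/127) = -1 → non-residue.
(39/127) = -1 → non-residue.
(61/127) = +1 → QR.
(63/127) = -1 → non-residue.
(71/127) = +1 → QR.
(118/127) = -1 → non-residue.
Total quadratic residues among the 6: 2.

2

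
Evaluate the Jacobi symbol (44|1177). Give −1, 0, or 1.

Pull out 2^2: since 1177 ≡ 1 (mod 8), (2/1177) = +1, so (2/1177)^2 = +1.
Reciprocity: 11 ≡ 3 and 1177 ≡ 1 (mod 4), so (11/1177) = +(1177/11).
Reduce top mod 11: now compute (0/11).
Top reduces to 0: gcd > 1, so the symbol is 0.

0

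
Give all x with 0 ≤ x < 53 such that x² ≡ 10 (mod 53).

13, 40

53 ≡ 1 (mod 4), so we find a root by search.
Trying successive values, 13² = 169 ≡ 10 (mod 53). The other root is 53 − 13 = 40.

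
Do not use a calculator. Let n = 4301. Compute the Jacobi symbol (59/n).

Reciprocity: 59 ≡ 3 and 4301 ≡ 1 (mod 4), so (59/4301) = +(4301/59).
Reduce top mod 59: now compute (53/59).
Reciprocity: 53 ≡ 1 and 59 ≡ 3 (mod 4), so (53/59) = +(59/53).
Reduce top mod 53: now compute (6/53).
Pull out 2: since 53 ≡ 5 (mod 8), (2/53) = -1.
Reciprocity: 3 ≡ 3 and 53 ≡ 1 (mod 4), so (3/53) = +(53/3).
Reduce top mod 3: now compute (2/3).
Pull out 2: since 3 ≡ 3 (mod 8), (2/3) = -1.
Reached (1/3) = 1. Collecting the sign flips along the way, the symbol is +1.

1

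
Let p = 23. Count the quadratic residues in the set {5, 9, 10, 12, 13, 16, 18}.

5

(5/23) = -1 → non-residue.
(9/23) = +1 → QR.
(10/23) = -1 → non-residue.
(12/23) = +1 → QR.
(13/23) = +1 → QR.
(16/23) = +1 → QR.
(18/23) = +1 → QR.
Total quadratic residues among the 7: 5.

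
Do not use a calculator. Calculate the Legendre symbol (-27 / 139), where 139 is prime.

1

First reduce: -27 ≡ 112 (mod 139).
Pull out 2^4: since 139 ≡ 3 (mod 8), (2/139) = -1, so (2/139)^4 = +1.
Reciprocity: 7 ≡ 3 and 139 ≡ 3 (mod 4), so (7/139) = −(139/7).
Reduce top mod 7: now compute (6/7).
Pull out 2: since 7 ≡ 7 (mod 8), (2/7) = +1.
Reciprocity: 3 ≡ 3 and 7 ≡ 3 (mod 4), so (3/7) = −(7/3).
Reduce top mod 3: now compute (1/3).
Reached (1/3) = 1. Collecting the sign flips along the way, the symbol is +1.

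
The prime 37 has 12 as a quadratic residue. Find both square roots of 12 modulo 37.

7, 30

37 ≡ 1 (mod 4), so we find a root by search.
Trying successive values, 7² = 49 ≡ 12 (mod 37). The other root is 37 − 7 = 30.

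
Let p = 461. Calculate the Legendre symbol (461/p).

0

First reduce: 461 ≡ 0 (mod 461).
Top reduces to 0: gcd > 1, so the symbol is 0.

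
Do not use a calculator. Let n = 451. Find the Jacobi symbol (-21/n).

1

First reduce: -21 ≡ 430 (mod 451).
Pull out 2: since 451 ≡ 3 (mod 8), (2/451) = -1.
Reciprocity: 215 ≡ 3 and 451 ≡ 3 (mod 4), so (215/451) = −(451/215).
Reduce top mod 215: now compute (21/215).
Reciprocity: 21 ≡ 1 and 215 ≡ 3 (mod 4), so (21/215) = +(215/21).
Reduce top mod 21: now compute (5/21).
Reciprocity: 5 ≡ 1 and 21 ≡ 1 (mod 4), so (5/21) = +(21/5).
Reduce top mod 5: now compute (1/5).
Reached (1/5) = 1. Collecting the sign flips along the way, the symbol is +1.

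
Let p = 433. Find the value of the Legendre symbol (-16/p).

1

Euler's criterion: (-16/433) ≡ 417^216 (mod 433).
417^2 ≡ 256 (mod 433)
417^4 ≡ 153 (mod 433)
417^8 ≡ 27 (mod 433)
417^16 ≡ 296 (mod 433)
417^32 ≡ 150 (mod 433)
417^64 ≡ 417 (mod 433)
417^128 ≡ 256 (mod 433)
417^216 = 417^(128+64+16+8) ≡ 1 (mod 433).
Result is 1, so (-16/433) = 1.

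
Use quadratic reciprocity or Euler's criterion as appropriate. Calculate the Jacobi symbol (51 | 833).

Reciprocity: 51 ≡ 3 and 833 ≡ 1 (mod 4), so (51/833) = +(833/51).
Reduce top mod 51: now compute (17/51).
Reciprocity: 17 ≡ 1 and 51 ≡ 3 (mod 4), so (17/51) = +(51/17).
Reduce top mod 17: now compute (0/17).
Top reduces to 0: gcd > 1, so the symbol is 0.

0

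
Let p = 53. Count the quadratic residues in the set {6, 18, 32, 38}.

2

(6/53) = +1 → QR.
(18/53) = -1 → non-residue.
(32/53) = -1 → non-residue.
(38/53) = +1 → QR.
Total quadratic residues among the 4: 2.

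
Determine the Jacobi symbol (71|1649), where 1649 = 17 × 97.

Reciprocity: 71 ≡ 3 and 1649 ≡ 1 (mod 4), so (71/1649) = +(1649/71).
Reduce top mod 71: now compute (16/71).
Pull out 2^4: since 71 ≡ 7 (mod 8), (2/71) = +1, so (2/71)^4 = +1.
Reached (1/71) = 1. Collecting the sign flips along the way, the symbol is +1.

1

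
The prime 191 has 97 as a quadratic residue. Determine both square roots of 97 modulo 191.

Since 191 ≡ 3 (mod 4), a square root of 97 is 97^((191+1)/4) = 97^48 mod 191.
Repeated squaring: 97^2≡50, 97^4≡17, 97^8≡98, 97^16≡54, 97^32≡51 (mod 191).
97^48 = 97^(32+16) ≡ 80 (mod 191).
Check: 80² = 6400 ≡ 97 (mod 191). The two roots are 80 and 111.

80, 111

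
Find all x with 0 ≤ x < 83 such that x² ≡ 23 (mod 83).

Since 83 ≡ 3 (mod 4), a square root of 23 is 23^((83+1)/4) = 23^21 mod 83.
Repeated squaring: 23^2≡31, 23^4≡48, 23^8≡63, 23^16≡68 (mod 83).
23^21 = 23^(16+4+1) ≡ 40 (mod 83).
Check: 40² = 1600 ≡ 23 (mod 83). The two roots are 40 and 43.

40, 43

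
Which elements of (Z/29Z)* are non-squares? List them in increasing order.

Square k = 1,…,14 (k and 29−k give the same square):
1²=1, 2²=4, 3²=9, 4²=16, 5²=25, 6²≡7, 7²≡20, 8²≡6, 9²≡23, 10²≡13, 11²≡5, 12²≡28, 13²≡24, 14²≡22 (mod 29).
The residues are {1, 4, 5, 6, 7, 9, 13, 16, 20, 22, 23, 24, 25, 28}; the non-residues are the remaining 14 nonzero classes.

2, 3, 8, 10, 11, 12, 14, 15, 17, 18, 19, 21, 26, 27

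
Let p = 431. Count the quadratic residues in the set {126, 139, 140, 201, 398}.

1

(126/431) = -1 → non-residue.
(139/431) = +1 → QR.
(140/431) = -1 → non-residue.
(201/431) = -1 → non-residue.
(398/431) = -1 → non-residue.
Total quadratic residues among the 5: 1.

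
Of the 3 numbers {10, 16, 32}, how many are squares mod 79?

3

(10/79) = +1 → QR.
(16/79) = +1 → QR.
(32/79) = +1 → QR.
Total quadratic residues among the 3: 3.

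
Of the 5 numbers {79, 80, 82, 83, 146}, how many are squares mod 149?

(79/149) = -1 → non-residue.
(80/149) = +1 → QR.
(82/149) = +1 → QR.
(83/149) = -1 → non-residue.
(146/149) = -1 → non-residue.
Total quadratic residues among the 5: 2.

2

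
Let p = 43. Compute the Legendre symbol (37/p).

Euler's criterion: (37/43) ≡ 37^21 (mod 43).
37^2 ≡ 36 (mod 43)
37^4 ≡ 6 (mod 43)
37^8 ≡ 36 (mod 43)
37^16 ≡ 6 (mod 43)
37^21 = 37^(16+4+1) ≡ 42 (mod 43).
Result is 42 ≡ −1, so (37/43) = −1.

-1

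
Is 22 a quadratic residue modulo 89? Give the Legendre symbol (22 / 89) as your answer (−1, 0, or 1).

1

Euler's criterion: (22/89) ≡ 22^44 (mod 89).
22^2 ≡ 39 (mod 89)
22^4 ≡ 8 (mod 89)
22^8 ≡ 64 (mod 89)
22^16 ≡ 2 (mod 89)
22^32 ≡ 4 (mod 89)
22^44 = 22^(32+8+4) ≡ 1 (mod 89).
Result is 1, so (22/89) = 1.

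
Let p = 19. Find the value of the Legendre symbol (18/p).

Pull out 2: since 19 ≡ 3 (mod 8), (2/19) = -1.
Reciprocity: 9 ≡ 1 and 19 ≡ 3 (mod 4), so (9/19) = +(19/9).
Reduce top mod 9: now compute (1/9).
Reached (1/9) = 1. Collecting the sign flips along the way, the symbol is -1.

-1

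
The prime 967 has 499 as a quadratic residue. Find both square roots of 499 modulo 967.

362, 605

Since 967 ≡ 3 (mod 4), a square root of 499 is 499^((967+1)/4) = 499^242 mod 967.
Repeated squaring: 499^2≡482, 499^4≡244, 499^8≡549, 499^16≡664, 499^32≡911, 499^64≡235, 499^128≡106 (mod 967).
499^242 = 499^(128+64+32+16+2) ≡ 362 (mod 967).
Check: 362² = 131044 ≡ 499 (mod 967). The two roots are 362 and 605.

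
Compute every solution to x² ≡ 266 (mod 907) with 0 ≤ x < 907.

Since 907 ≡ 3 (mod 4), a square root of 266 is 266^((907+1)/4) = 266^227 mod 907.
Repeated squaring: 266^2≡10, 266^4≡100, 266^8≡23, 266^16≡529, 266^32≡485, 266^64≡312, 266^128≡295 (mod 907).
266^227 = 266^(128+64+32+2+1) ≡ 163 (mod 907).
Check: 163² = 26569 ≡ 266 (mod 907). The two roots are 163 and 744.

163, 744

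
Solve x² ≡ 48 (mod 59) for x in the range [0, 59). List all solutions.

15, 44

Since 59 ≡ 3 (mod 4), a square root of 48 is 48^((59+1)/4) = 48^15 mod 59.
Repeated squaring: 48^2≡3, 48^4≡9, 48^8≡22 (mod 59).
48^15 = 48^(8+4+2+1) ≡ 15 (mod 59).
Check: 15² = 225 ≡ 48 (mod 59). The two roots are 15 and 44.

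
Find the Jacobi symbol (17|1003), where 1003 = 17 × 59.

0

Reciprocity: 17 ≡ 1 and 1003 ≡ 3 (mod 4), so (17/1003) = +(1003/17).
Reduce top mod 17: now compute (0/17).
Top reduces to 0: gcd > 1, so the symbol is 0.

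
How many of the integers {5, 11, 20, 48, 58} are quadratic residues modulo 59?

(5/59) = +1 → QR.
(11/59) = -1 → non-residue.
(20/59) = +1 → QR.
(48/59) = +1 → QR.
(58/59) = -1 → non-residue.
Total quadratic residues among the 5: 3.

3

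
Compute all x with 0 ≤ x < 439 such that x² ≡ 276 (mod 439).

152, 287

Since 439 ≡ 3 (mod 4), a square root of 276 is 276^((439+1)/4) = 276^110 mod 439.
Repeated squaring: 276^2≡229, 276^4≡200, 276^8≡51, 276^16≡406, 276^32≡211, 276^64≡182 (mod 439).
276^110 = 276^(64+32+8+4+2) ≡ 152 (mod 439).
Check: 152² = 23104 ≡ 276 (mod 439). The two roots are 152 and 287.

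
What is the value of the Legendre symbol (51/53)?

Reciprocity: 51 ≡ 3 and 53 ≡ 1 (mod 4), so (51/53) = +(53/51).
Reduce top mod 51: now compute (2/51).
Pull out 2: since 51 ≡ 3 (mod 8), (2/51) = -1.
Reached (1/51) = 1. Collecting the sign flips along the way, the symbol is -1.

-1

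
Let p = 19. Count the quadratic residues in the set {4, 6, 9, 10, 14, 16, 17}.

5

(4/19) = +1 → QR.
(6/19) = +1 → QR.
(9/19) = +1 → QR.
(10/19) = -1 → non-residue.
(14/19) = -1 → non-residue.
(16/19) = +1 → QR.
(17/19) = +1 → QR.
Total quadratic residues among the 7: 5.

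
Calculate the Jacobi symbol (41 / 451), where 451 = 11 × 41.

Reciprocity: 41 ≡ 1 and 451 ≡ 3 (mod 4), so (41/451) = +(451/41).
Reduce top mod 41: now compute (0/41).
Top reduces to 0: gcd > 1, so the symbol is 0.

0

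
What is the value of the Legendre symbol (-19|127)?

Euler's criterion: (-19/127) ≡ 108^63 (mod 127).
108^2 ≡ 107 (mod 127)
108^4 ≡ 19 (mod 127)
108^8 ≡ 107 (mod 127)
108^16 ≡ 19 (mod 127)
108^32 ≡ 107 (mod 127)
108^63 = 108^(32+16+8+4+2+1) ≡ 126 (mod 127).
Result is 126 ≡ −1, so (-19/127) = −1.

-1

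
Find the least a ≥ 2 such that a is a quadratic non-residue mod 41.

(2/41) = +1, so 2 is a residue.
(3/41) = −1, so 3 is the smallest positive non-residue mod 41.

3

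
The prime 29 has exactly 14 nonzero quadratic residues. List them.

1 4 5 6 7 9 13 16 20 22 23 24 25 28

Square k = 1,…,14 (k and 29−k give the same square):
1²=1, 2²=4, 3²=9, 4²=16, 5²=25, 6²≡7, 7²≡20, 8²≡6, 9²≡23, 10²≡13, 11²≡5, 12²≡28, 13²≡24, 14²≡22 (mod 29).
So the quadratic residues mod 29 are {1, 4, 5, 6, 7, 9, 13, 16, 20, 22, 23, 24, 25, 28}.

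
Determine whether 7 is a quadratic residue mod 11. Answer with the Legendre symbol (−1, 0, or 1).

Reciprocity: 7 ≡ 3 and 11 ≡ 3 (mod 4), so (7/11) = −(11/7).
Reduce top mod 7: now compute (4/7).
Pull out 2^2: since 7 ≡ 7 (mod 8), (2/7) = +1, so (2/7)^2 = +1.
Reached (1/7) = 1. Collecting the sign flips along the way, the symbol is -1.

-1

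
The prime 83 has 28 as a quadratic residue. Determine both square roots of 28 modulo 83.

Since 83 ≡ 3 (mod 4), a square root of 28 is 28^((83+1)/4) = 28^21 mod 83.
Repeated squaring: 28^2≡37, 28^4≡41, 28^8≡21, 28^16≡26 (mod 83).
28^21 = 28^(16+4+1) ≡ 51 (mod 83).
Check: 51² = 2601 ≡ 28 (mod 83). The two roots are 32 and 51.

32, 51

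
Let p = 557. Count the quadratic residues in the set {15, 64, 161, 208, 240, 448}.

4

(15/557) = +1 → QR.
(64/557) = +1 → QR.
(161/557) = -1 → non-residue.
(208/557) = -1 → non-residue.
(240/557) = +1 → QR.
(448/557) = +1 → QR.
Total quadratic residues among the 6: 4.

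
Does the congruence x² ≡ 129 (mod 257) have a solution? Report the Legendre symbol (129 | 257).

Reciprocity: 129 ≡ 1 and 257 ≡ 1 (mod 4), so (129/257) = +(257/129).
Reduce top mod 129: now compute (128/129).
Pull out 2^7: since 129 ≡ 1 (mod 8), (2/129) = +1, so (2/129)^7 = +1.
Reached (1/129) = 1. Collecting the sign flips along the way, the symbol is +1.

1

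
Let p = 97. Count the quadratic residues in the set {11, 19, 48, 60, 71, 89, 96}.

4

(11/97) = +1 → QR.
(19/97) = -1 → non-residue.
(48/97) = +1 → QR.
(60/97) = -1 → non-residue.
(71/97) = -1 → non-residue.
(89/97) = +1 → QR.
(96/97) = +1 → QR.
Total quadratic residues among the 7: 4.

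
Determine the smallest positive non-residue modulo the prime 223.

3

(2/223) = +1, so 2 is a residue.
(3/223) = −1, so 3 is the smallest positive non-residue mod 223.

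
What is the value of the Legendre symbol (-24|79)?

First reduce: -24 ≡ 55 (mod 79).
Reciprocity: 55 ≡ 3 and 79 ≡ 3 (mod 4), so (55/79) = −(79/55).
Reduce top mod 55: now compute (24/55).
Pull out 2^3: since 55 ≡ 7 (mod 8), (2/55) = +1, so (2/55)^3 = +1.
Reciprocity: 3 ≡ 3 and 55 ≡ 3 (mod 4), so (3/55) = −(55/3).
Reduce top mod 3: now compute (1/3).
Reached (1/3) = 1. Collecting the sign flips along the way, the symbol is +1.

1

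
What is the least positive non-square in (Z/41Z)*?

(2/41) = +1, so 2 is a residue.
(3/41) = −1, so 3 is the smallest positive non-residue mod 41.

3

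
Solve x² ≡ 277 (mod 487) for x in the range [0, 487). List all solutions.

120, 367

Since 487 ≡ 3 (mod 4), a square root of 277 is 277^((487+1)/4) = 277^122 mod 487.
Repeated squaring: 277^2≡270, 277^4≡337, 277^8≡98, 277^16≡351, 277^32≡477, 277^64≡100 (mod 487).
277^122 = 277^(64+32+16+8+2) ≡ 120 (mod 487).
Check: 120² = 14400 ≡ 277 (mod 487). The two roots are 120 and 367.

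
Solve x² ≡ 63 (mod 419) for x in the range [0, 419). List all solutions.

Since 419 ≡ 3 (mod 4), a square root of 63 is 63^((419+1)/4) = 63^105 mod 419.
Repeated squaring: 63^2≡198, 63^4≡237, 63^8≡23, 63^16≡110, 63^32≡368, 63^64≡87 (mod 419).
63^105 = 63^(64+32+8+1) ≡ 342 (mod 419).
Check: 342² = 116964 ≡ 63 (mod 419). The two roots are 77 and 342.

77, 342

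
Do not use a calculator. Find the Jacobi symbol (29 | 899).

Reciprocity: 29 ≡ 1 and 899 ≡ 3 (mod 4), so (29/899) = +(899/29).
Reduce top mod 29: now compute (0/29).
Top reduces to 0: gcd > 1, so the symbol is 0.

0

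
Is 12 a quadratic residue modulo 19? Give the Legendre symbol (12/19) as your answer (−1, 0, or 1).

Pull out 2^2: since 19 ≡ 3 (mod 8), (2/19) = -1, so (2/19)^2 = +1.
Reciprocity: 3 ≡ 3 and 19 ≡ 3 (mod 4), so (3/19) = −(19/3).
Reduce top mod 3: now compute (1/3).
Reached (1/3) = 1. Collecting the sign flips along the way, the symbol is -1.

-1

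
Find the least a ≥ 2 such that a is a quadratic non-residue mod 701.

(2/701) = −1, so 2 is the smallest positive non-residue mod 701.

2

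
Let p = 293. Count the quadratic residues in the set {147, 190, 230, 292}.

(147/293) = -1 → non-residue.
(190/293) = -1 → non-residue.
(230/293) = -1 → non-residue.
(292/293) = +1 → QR.
Total quadratic residues among the 4: 1.

1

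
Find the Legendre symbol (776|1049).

1

Euler's criterion: (776/1049) ≡ 776^524 (mod 1049).
776^2 ≡ 50 (mod 1049)
776^4 ≡ 402 (mod 1049)
776^8 ≡ 58 (mod 1049)
776^16 ≡ 217 (mod 1049)
776^32 ≡ 933 (mod 1049)
776^64 ≡ 868 (mod 1049)
776^128 ≡ 242 (mod 1049)
776^256 ≡ 869 (mod 1049)
776^512 ≡ 930 (mod 1049)
776^524 = 776^(512+8+4) ≡ 1 (mod 1049).
Result is 1, so (776/1049) = 1.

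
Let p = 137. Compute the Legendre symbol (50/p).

1

Pull out 2: since 137 ≡ 1 (mod 8), (2/137) = +1.
Reciprocity: 25 ≡ 1 and 137 ≡ 1 (mod 4), so (25/137) = +(137/25).
Reduce top mod 25: now compute (12/25).
Pull out 2^2: since 25 ≡ 1 (mod 8), (2/25) = +1, so (2/25)^2 = +1.
Reciprocity: 3 ≡ 3 and 25 ≡ 1 (mod 4), so (3/25) = +(25/3).
Reduce top mod 3: now compute (1/3).
Reached (1/3) = 1. Collecting the sign flips along the way, the symbol is +1.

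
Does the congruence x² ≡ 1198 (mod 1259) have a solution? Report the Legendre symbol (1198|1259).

Pull out 2: since 1259 ≡ 3 (mod 8), (2/1259) = -1.
Reciprocity: 599 ≡ 3 and 1259 ≡ 3 (mod 4), so (599/1259) = −(1259/599).
Reduce top mod 599: now compute (61/599).
Reciprocity: 61 ≡ 1 and 599 ≡ 3 (mod 4), so (61/599) = +(599/61).
Reduce top mod 61: now compute (50/61).
Pull out 2: since 61 ≡ 5 (mod 8), (2/61) = -1.
Reciprocity: 25 ≡ 1 and 61 ≡ 1 (mod 4), so (25/61) = +(61/25).
Reduce top mod 25: now compute (11/25).
Reciprocity: 11 ≡ 3 and 25 ≡ 1 (mod 4), so (11/25) = +(25/11).
Reduce top mod 11: now compute (3/11).
Reciprocity: 3 ≡ 3 and 11 ≡ 3 (mod 4), so (3/11) = −(11/3).
Reduce top mod 3: now compute (2/3).
Pull out 2: since 3 ≡ 3 (mod 8), (2/3) = -1.
Reached (1/3) = 1. Collecting the sign flips along the way, the symbol is -1.

-1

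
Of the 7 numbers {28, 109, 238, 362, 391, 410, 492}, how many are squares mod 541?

(28/541) = +1 → QR.
(109/541) = +1 → QR.
(238/541) = +1 → QR.
(362/541) = +1 → QR.
(391/541) = -1 → non-residue.
(410/541) = -1 → non-residue.
(492/541) = +1 → QR.
Total quadratic residues among the 7: 5.

5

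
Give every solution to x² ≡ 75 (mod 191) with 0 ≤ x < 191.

71, 120

Since 191 ≡ 3 (mod 4), a square root of 75 is 75^((191+1)/4) = 75^48 mod 191.
Repeated squaring: 75^2≡86, 75^4≡138, 75^8≡135, 75^16≡80, 75^32≡97 (mod 191).
75^48 = 75^(32+16) ≡ 120 (mod 191).
Check: 120² = 14400 ≡ 75 (mod 191). The two roots are 71 and 120.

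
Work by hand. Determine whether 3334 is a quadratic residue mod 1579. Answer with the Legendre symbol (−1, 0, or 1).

First reduce: 3334 ≡ 176 (mod 1579).
Pull out 2^4: since 1579 ≡ 3 (mod 8), (2/1579) = -1, so (2/1579)^4 = +1.
Reciprocity: 11 ≡ 3 and 1579 ≡ 3 (mod 4), so (11/1579) = −(1579/11).
Reduce top mod 11: now compute (6/11).
Pull out 2: since 11 ≡ 3 (mod 8), (2/11) = -1.
Reciprocity: 3 ≡ 3 and 11 ≡ 3 (mod 4), so (3/11) = −(11/3).
Reduce top mod 3: now compute (2/3).
Pull out 2: since 3 ≡ 3 (mod 8), (2/3) = -1.
Reached (1/3) = 1. Collecting the sign flips along the way, the symbol is +1.

1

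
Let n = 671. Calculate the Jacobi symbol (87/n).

Reciprocity: 87 ≡ 3 and 671 ≡ 3 (mod 4), so (87/671) = −(671/87).
Reduce top mod 87: now compute (62/87).
Pull out 2: since 87 ≡ 7 (mod 8), (2/87) = +1.
Reciprocity: 31 ≡ 3 and 87 ≡ 3 (mod 4), so (31/87) = −(87/31).
Reduce top mod 31: now compute (25/31).
Reciprocity: 25 ≡ 1 and 31 ≡ 3 (mod 4), so (25/31) = +(31/25).
Reduce top mod 25: now compute (6/25).
Pull out 2: since 25 ≡ 1 (mod 8), (2/25) = +1.
Reciprocity: 3 ≡ 3 and 25 ≡ 1 (mod 4), so (3/25) = +(25/3).
Reduce top mod 3: now compute (1/3).
Reached (1/3) = 1. Collecting the sign flips along the way, the symbol is +1.

1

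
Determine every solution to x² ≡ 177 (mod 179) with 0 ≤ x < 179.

Since 179 ≡ 3 (mod 4), a square root of 177 is 177^((179+1)/4) = 177^45 mod 179.
Repeated squaring: 177^2≡4, 177^4≡16, 177^8≡77, 177^16≡22, 177^32≡126 (mod 179).
177^45 = 177^(32+8+4+1) ≡ 101 (mod 179).
Check: 101² = 10201 ≡ 177 (mod 179). The two roots are 78 and 101.

78, 101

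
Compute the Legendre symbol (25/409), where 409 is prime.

1

Reciprocity: 25 ≡ 1 and 409 ≡ 1 (mod 4), so (25/409) = +(409/25).
Reduce top mod 25: now compute (9/25).
Reciprocity: 9 ≡ 1 and 25 ≡ 1 (mod 4), so (9/25) = +(25/9).
Reduce top mod 9: now compute (7/9).
Reciprocity: 7 ≡ 3 and 9 ≡ 1 (mod 4), so (7/9) = +(9/7).
Reduce top mod 7: now compute (2/7).
Pull out 2: since 7 ≡ 7 (mod 8), (2/7) = +1.
Reached (1/7) = 1. Collecting the sign flips along the way, the symbol is +1.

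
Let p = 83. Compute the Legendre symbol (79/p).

-1

Reciprocity: 79 ≡ 3 and 83 ≡ 3 (mod 4), so (79/83) = −(83/79).
Reduce top mod 79: now compute (4/79).
Pull out 2^2: since 79 ≡ 7 (mod 8), (2/79) = +1, so (2/79)^2 = +1.
Reached (1/79) = 1. Collecting the sign flips along the way, the symbol is -1.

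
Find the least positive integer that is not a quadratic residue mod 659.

2

(2/659) = −1, so 2 is the smallest positive non-residue mod 659.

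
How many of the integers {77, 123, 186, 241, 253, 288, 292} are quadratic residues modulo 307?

1

(77/307) = +1 → QR.
(123/307) = -1 → non-residue.
(186/307) = -1 → non-residue.
(241/307) = -1 → non-residue.
(253/307) = -1 → non-residue.
(288/307) = -1 → non-residue.
(292/307) = -1 → non-residue.
Total quadratic residues among the 7: 1.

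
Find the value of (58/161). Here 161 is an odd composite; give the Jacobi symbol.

1

Pull out 2: since 161 ≡ 1 (mod 8), (2/161) = +1.
Reciprocity: 29 ≡ 1 and 161 ≡ 1 (mod 4), so (29/161) = +(161/29).
Reduce top mod 29: now compute (16/29).
Pull out 2^4: since 29 ≡ 5 (mod 8), (2/29) = -1, so (2/29)^4 = +1.
Reached (1/29) = 1. Collecting the sign flips along the way, the symbol is +1.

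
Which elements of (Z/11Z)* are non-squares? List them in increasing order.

2 6 7 8 10

Square k = 1,…,5 (k and 11−k give the same square):
1²=1, 2²=4, 3²=9, 4²≡5, 5²≡3 (mod 11).
The residues are {1, 3, 4, 5, 9}; the non-residues are the remaining 5 nonzero classes.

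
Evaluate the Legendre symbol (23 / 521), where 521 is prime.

Euler's criterion: (23/521) ≡ 23^260 (mod 521).
23^2 ≡ 8 (mod 521)
23^4 ≡ 64 (mod 521)
23^8 ≡ 449 (mod 521)
23^16 ≡ 495 (mod 521)
23^32 ≡ 155 (mod 521)
23^64 ≡ 59 (mod 521)
23^128 ≡ 355 (mod 521)
23^256 ≡ 464 (mod 521)
23^260 = 23^(256+4) ≡ 520 (mod 521).
Result is 520 ≡ −1, so (23/521) = −1.

-1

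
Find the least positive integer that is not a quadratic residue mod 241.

7

(2/241) = +1, so 2 is a residue.
(3/241) = +1, so 3 is a residue.
(4/241) = +1, so 4 is a residue.
(5/241) = +1, so 5 is a residue.
(6/241) = +1, so 6 is a residue.
(7/241) = −1, so 7 is the smallest positive non-residue mod 241.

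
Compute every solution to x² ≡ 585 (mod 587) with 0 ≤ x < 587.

207, 380

Since 587 ≡ 3 (mod 4), a square root of 585 is 585^((587+1)/4) = 585^147 mod 587.
Repeated squaring: 585^2≡4, 585^4≡16, 585^8≡256, 585^16≡379, 585^32≡413, 585^64≡339, 585^128≡456 (mod 587).
585^147 = 585^(128+16+2+1) ≡ 380 (mod 587).
Check: 380² = 144400 ≡ 585 (mod 587). The two roots are 207 and 380.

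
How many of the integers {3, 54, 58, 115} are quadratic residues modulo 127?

(3/127) = -1 → non-residue.
(54/127) = -1 → non-residue.
(58/127) = -1 → non-residue.
(115/127) = +1 → QR.
Total quadratic residues among the 4: 1.

1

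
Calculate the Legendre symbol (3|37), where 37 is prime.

Reciprocity: 3 ≡ 3 and 37 ≡ 1 (mod 4), so (3/37) = +(37/3).
Reduce top mod 3: now compute (1/3).
Reached (1/3) = 1. Collecting the sign flips along the way, the symbol is +1.

1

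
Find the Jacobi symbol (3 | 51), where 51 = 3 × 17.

Reciprocity: 3 ≡ 3 and 51 ≡ 3 (mod 4), so (3/51) = −(51/3).
Reduce top mod 3: now compute (0/3).
Top reduces to 0: gcd > 1, so the symbol is 0.

0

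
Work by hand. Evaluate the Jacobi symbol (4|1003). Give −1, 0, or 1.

1

Pull out 2^2: since 1003 ≡ 3 (mod 8), (2/1003) = -1, so (2/1003)^2 = +1.
Reached (1/1003) = 1. Collecting the sign flips along the way, the symbol is +1.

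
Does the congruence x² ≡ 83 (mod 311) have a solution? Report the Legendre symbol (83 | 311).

Euler's criterion: (83/311) ≡ 83^155 (mod 311).
83^2 ≡ 47 (mod 311)
83^4 ≡ 32 (mod 311)
83^8 ≡ 91 (mod 311)
83^16 ≡ 195 (mod 311)
83^32 ≡ 83 (mod 311)
83^64 ≡ 47 (mod 311)
83^128 ≡ 32 (mod 311)
83^155 = 83^(128+16+8+2+1) ≡ 1 (mod 311).
Result is 1, so (83/311) = 1.

1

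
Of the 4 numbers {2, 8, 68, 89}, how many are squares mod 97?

3

(2/97) = +1 → QR.
(8/97) = +1 → QR.
(68/97) = -1 → non-residue.
(89/97) = +1 → QR.
Total quadratic residues among the 4: 3.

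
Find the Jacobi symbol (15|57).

0

Reciprocity: 15 ≡ 3 and 57 ≡ 1 (mod 4), so (15/57) = +(57/15).
Reduce top mod 15: now compute (12/15).
Pull out 2^2: since 15 ≡ 7 (mod 8), (2/15) = +1, so (2/15)^2 = +1.
Reciprocity: 3 ≡ 3 and 15 ≡ 3 (mod 4), so (3/15) = −(15/3).
Reduce top mod 3: now compute (0/3).
Top reduces to 0: gcd > 1, so the symbol is 0.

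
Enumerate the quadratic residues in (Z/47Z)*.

Square k = 1,…,23 (k and 47−k give the same square):
1²=1, 2²=4, 3²=9, 4²=16, 5²=25, 6²=36, 7²≡2, 8²≡17, 9²≡34, 10²≡6, 11²≡27, 12²≡3, 13²≡28, 14²≡8, 15²≡37, 16²≡21, 17²≡7, 18²≡42, 19²≡32, 20²≡24, 21²≡18, 22²≡14, 23²≡12 (mod 47).
So the quadratic residues mod 47 are {1, 2, 3, 4, 6, 7, 8, 9, 12, 14, 16, 17, 18, 21, 24, 25, 27, 28, 32, 34, 36, 37, 42}.

1 2 3 4 6 7 8 9 12 14 16 17 18 21 24 25 27 28 32 34 36 37 42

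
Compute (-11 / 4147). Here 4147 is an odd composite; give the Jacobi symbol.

First reduce: -11 ≡ 4136 (mod 4147).
Pull out 2^3: since 4147 ≡ 3 (mod 8), (2/4147) = -1, so (2/4147)^3 = -1.
Reciprocity: 517 ≡ 1 and 4147 ≡ 3 (mod 4), so (517/4147) = +(4147/517).
Reduce top mod 517: now compute (11/517).
Reciprocity: 11 ≡ 3 and 517 ≡ 1 (mod 4), so (11/517) = +(517/11).
Reduce top mod 11: now compute (0/11).
Top reduces to 0: gcd > 1, so the symbol is 0.

0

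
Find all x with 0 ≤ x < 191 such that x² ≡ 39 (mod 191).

Since 191 ≡ 3 (mod 4), a square root of 39 is 39^((191+1)/4) = 39^48 mod 191.
Repeated squaring: 39^2≡184, 39^4≡49, 39^8≡109, 39^16≡39, 39^32≡184 (mod 191).
39^48 = 39^(32+16) ≡ 109 (mod 191).
Check: 109² = 11881 ≡ 39 (mod 191). The two roots are 82 and 109.

82, 109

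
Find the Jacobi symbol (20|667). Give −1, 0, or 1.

-1

Pull out 2^2: since 667 ≡ 3 (mod 8), (2/667) = -1, so (2/667)^2 = +1.
Reciprocity: 5 ≡ 1 and 667 ≡ 3 (mod 4), so (5/667) = +(667/5).
Reduce top mod 5: now compute (2/5).
Pull out 2: since 5 ≡ 5 (mod 8), (2/5) = -1.
Reached (1/5) = 1. Collecting the sign flips along the way, the symbol is -1.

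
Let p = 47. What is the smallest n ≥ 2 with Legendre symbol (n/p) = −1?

(2/47) = +1, so 2 is a residue.
(3/47) = +1, so 3 is a residue.
(4/47) = +1, so 4 is a residue.
(5/47) = −1, so 5 is the smallest positive non-residue mod 47.

5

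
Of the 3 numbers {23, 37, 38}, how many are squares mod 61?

0

(23/61) = -1 → non-residue.
(37/61) = -1 → non-residue.
(38/61) = -1 → non-residue.
Total quadratic residues among the 3: 0.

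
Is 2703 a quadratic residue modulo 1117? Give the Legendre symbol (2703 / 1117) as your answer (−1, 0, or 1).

First reduce: 2703 ≡ 469 (mod 1117).
Reciprocity: 469 ≡ 1 and 1117 ≡ 1 (mod 4), so (469/1117) = +(1117/469).
Reduce top mod 469: now compute (179/469).
Reciprocity: 179 ≡ 3 and 469 ≡ 1 (mod 4), so (179/469) = +(469/179).
Reduce top mod 179: now compute (111/179).
Reciprocity: 111 ≡ 3 and 179 ≡ 3 (mod 4), so (111/179) = −(179/111).
Reduce top mod 111: now compute (68/111).
Pull out 2^2: since 111 ≡ 7 (mod 8), (2/111) = +1, so (2/111)^2 = +1.
Reciprocity: 17 ≡ 1 and 111 ≡ 3 (mod 4), so (17/111) = +(111/17).
Reduce top mod 17: now compute (9/17).
Reciprocity: 9 ≡ 1 and 17 ≡ 1 (mod 4), so (9/17) = +(17/9).
Reduce top mod 9: now compute (8/9).
Pull out 2^3: since 9 ≡ 1 (mod 8), (2/9) = +1, so (2/9)^3 = +1.
Reached (1/9) = 1. Collecting the sign flips along the way, the symbol is -1.

-1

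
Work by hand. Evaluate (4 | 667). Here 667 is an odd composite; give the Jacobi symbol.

1

Pull out 2^2: since 667 ≡ 3 (mod 8), (2/667) = -1, so (2/667)^2 = +1.
Reached (1/667) = 1. Collecting the sign flips along the way, the symbol is +1.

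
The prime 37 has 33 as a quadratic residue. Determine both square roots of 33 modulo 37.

37 ≡ 1 (mod 4), so we find a root by search.
Trying successive values, 12² = 144 ≡ 33 (mod 37). The other root is 37 − 12 = 25.

12, 25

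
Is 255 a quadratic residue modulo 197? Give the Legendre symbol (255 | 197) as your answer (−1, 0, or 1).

Euler's criterion: (255/197) ≡ 58^98 (mod 197).
58^2 ≡ 15 (mod 197)
58^4 ≡ 28 (mod 197)
58^8 ≡ 193 (mod 197)
58^16 ≡ 16 (mod 197)
58^32 ≡ 59 (mod 197)
58^64 ≡ 132 (mod 197)
58^98 = 58^(64+32+2) ≡ 196 (mod 197).
Result is 196 ≡ −1, so (255/197) = −1.

-1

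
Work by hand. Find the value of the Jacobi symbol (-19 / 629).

First reduce: -19 ≡ 610 (mod 629).
Pull out 2: since 629 ≡ 5 (mod 8), (2/629) = -1.
Reciprocity: 305 ≡ 1 and 629 ≡ 1 (mod 4), so (305/629) = +(629/305).
Reduce top mod 305: now compute (19/305).
Reciprocity: 19 ≡ 3 and 305 ≡ 1 (mod 4), so (19/305) = +(305/19).
Reduce top mod 19: now compute (1/19).
Reached (1/19) = 1. Collecting the sign flips along the way, the symbol is -1.

-1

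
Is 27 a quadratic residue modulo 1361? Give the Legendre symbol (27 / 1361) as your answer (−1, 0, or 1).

Reciprocity: 27 ≡ 3 and 1361 ≡ 1 (mod 4), so (27/1361) = +(1361/27).
Reduce top mod 27: now compute (11/27).
Reciprocity: 11 ≡ 3 and 27 ≡ 3 (mod 4), so (11/27) = −(27/11).
Reduce top mod 11: now compute (5/11).
Reciprocity: 5 ≡ 1 and 11 ≡ 3 (mod 4), so (5/11) = +(11/5).
Reduce top mod 5: now compute (1/5).
Reached (1/5) = 1. Collecting the sign flips along the way, the symbol is -1.

-1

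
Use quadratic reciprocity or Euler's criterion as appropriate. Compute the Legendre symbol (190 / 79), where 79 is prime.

Euler's criterion: (190/79) ≡ 32^39 (mod 79).
32^2 ≡ 76 (mod 79)
32^4 ≡ 9 (mod 79)
32^8 ≡ 2 (mod 79)
32^16 ≡ 4 (mod 79)
32^32 ≡ 16 (mod 79)
32^39 = 32^(32+4+2+1) ≡ 1 (mod 79).
Result is 1, so (190/79) = 1.

1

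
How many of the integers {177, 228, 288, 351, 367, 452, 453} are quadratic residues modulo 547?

(177/547) = +1 → QR.
(228/547) = -1 → non-residue.
(288/547) = -1 → non-residue.
(351/547) = -1 → non-residue.
(367/547) = +1 → QR.
(452/547) = +1 → QR.
(453/547) = +1 → QR.
Total quadratic residues among the 7: 4.

4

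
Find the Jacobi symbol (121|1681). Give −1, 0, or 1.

1

Reciprocity: 121 ≡ 1 and 1681 ≡ 1 (mod 4), so (121/1681) = +(1681/121).
Reduce top mod 121: now compute (108/121).
Pull out 2^2: since 121 ≡ 1 (mod 8), (2/121) = +1, so (2/121)^2 = +1.
Reciprocity: 27 ≡ 3 and 121 ≡ 1 (mod 4), so (27/121) = +(121/27).
Reduce top mod 27: now compute (13/27).
Reciprocity: 13 ≡ 1 and 27 ≡ 3 (mod 4), so (13/27) = +(27/13).
Reduce top mod 13: now compute (1/13).
Reached (1/13) = 1. Collecting the sign flips along the way, the symbol is +1.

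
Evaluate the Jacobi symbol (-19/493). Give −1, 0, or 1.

First reduce: -19 ≡ 474 (mod 493).
Pull out 2: since 493 ≡ 5 (mod 8), (2/493) = -1.
Reciprocity: 237 ≡ 1 and 493 ≡ 1 (mod 4), so (237/493) = +(493/237).
Reduce top mod 237: now compute (19/237).
Reciprocity: 19 ≡ 3 and 237 ≡ 1 (mod 4), so (19/237) = +(237/19).
Reduce top mod 19: now compute (9/19).
Reciprocity: 9 ≡ 1 and 19 ≡ 3 (mod 4), so (9/19) = +(19/9).
Reduce top mod 9: now compute (1/9).
Reached (1/9) = 1. Collecting the sign flips along the way, the symbol is -1.

-1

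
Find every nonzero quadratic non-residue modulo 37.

Square k = 1,…,18 (k and 37−k give the same square):
1²=1, 2²=4, 3²=9, 4²=16, 5²=25, 6²=36, 7²≡12, 8²≡27, 9²≡7, 10²≡26, 11²≡10, 12²≡33, 13²≡21, 14²≡11, 15²≡3, 16²≡34, 17²≡30, 18²≡28 (mod 37).
The residues are {1, 3, 4, 7, 9, 10, 11, 12, 16, 21, 25, 26, 27, 28, 30, 33, 34, 36}; the non-residues are the remaining 18 nonzero classes.

2, 5, 6, 8, 13, 14, 15, 17, 18, 19, 20, 22, 23, 24, 29, 31, 32, 35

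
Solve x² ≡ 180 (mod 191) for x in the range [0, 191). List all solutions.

84, 107

Since 191 ≡ 3 (mod 4), a square root of 180 is 180^((191+1)/4) = 180^48 mod 191.
Repeated squaring: 180^2≡121, 180^4≡125, 180^8≡154, 180^16≡32, 180^32≡69 (mod 191).
180^48 = 180^(32+16) ≡ 107 (mod 191).
Check: 107² = 11449 ≡ 180 (mod 191). The two roots are 84 and 107.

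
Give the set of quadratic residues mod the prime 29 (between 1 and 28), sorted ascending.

1,4,5,6,7,9,13,16,20,22,23,24,25,28

Square k = 1,…,14 (k and 29−k give the same square):
1²=1, 2²=4, 3²=9, 4²=16, 5²=25, 6²≡7, 7²≡20, 8²≡6, 9²≡23, 10²≡13, 11²≡5, 12²≡28, 13²≡24, 14²≡22 (mod 29).
So the quadratic residues mod 29 are {1, 4, 5, 6, 7, 9, 13, 16, 20, 22, 23, 24, 25, 28}.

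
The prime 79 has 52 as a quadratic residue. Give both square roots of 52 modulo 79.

17, 62

Since 79 ≡ 3 (mod 4), a square root of 52 is 52^((79+1)/4) = 52^20 mod 79.
Repeated squaring: 52^2≡18, 52^4≡8, 52^8≡64, 52^16≡67 (mod 79).
52^20 = 52^(16+4) ≡ 62 (mod 79).
Check: 62² = 3844 ≡ 52 (mod 79). The two roots are 17 and 62.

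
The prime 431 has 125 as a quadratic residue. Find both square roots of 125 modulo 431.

43, 388

Since 431 ≡ 3 (mod 4), a square root of 125 is 125^((431+1)/4) = 125^108 mod 431.
Repeated squaring: 125^2≡109, 125^4≡244, 125^8≡58, 125^16≡347, 125^32≡160, 125^64≡171 (mod 431).
125^108 = 125^(64+32+8+4) ≡ 388 (mod 431).
Check: 388² = 150544 ≡ 125 (mod 431). The two roots are 43 and 388.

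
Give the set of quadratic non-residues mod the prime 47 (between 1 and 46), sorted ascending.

5,10,11,13,15,19,20,22,23,26,29,30,31,33,35,38,39,40,41,43,44,45,46

Square k = 1,…,23 (k and 47−k give the same square):
1²=1, 2²=4, 3²=9, 4²=16, 5²=25, 6²=36, 7²≡2, 8²≡17, 9²≡34, 10²≡6, 11²≡27, 12²≡3, 13²≡28, 14²≡8, 15²≡37, 16²≡21, 17²≡7, 18²≡42, 19²≡32, 20²≡24, 21²≡18, 22²≡14, 23²≡12 (mod 47).
The residues are {1, 2, 3, 4, 6, 7, 8, 9, 12, 14, 16, 17, 18, 21, 24, 25, 27, 28, 32, 34, 36, 37, 42}; the non-residues are the remaining 23 nonzero classes.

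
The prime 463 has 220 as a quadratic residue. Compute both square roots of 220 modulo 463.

76, 387

Since 463 ≡ 3 (mod 4), a square root of 220 is 220^((463+1)/4) = 220^116 mod 463.
Repeated squaring: 220^2≡248, 220^4≡388, 220^8≡69, 220^16≡131, 220^32≡30, 220^64≡437 (mod 463).
220^116 = 220^(64+32+16+4) ≡ 387 (mod 463).
Check: 387² = 149769 ≡ 220 (mod 463). The two roots are 76 and 387.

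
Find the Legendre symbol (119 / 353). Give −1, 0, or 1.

Euler's criterion: (119/353) ≡ 119^176 (mod 353).
119^2 ≡ 41 (mod 353)
119^4 ≡ 269 (mod 353)
119^8 ≡ 349 (mod 353)
119^16 ≡ 16 (mod 353)
119^32 ≡ 256 (mod 353)
119^64 ≡ 231 (mod 353)
119^128 ≡ 58 (mod 353)
119^176 = 119^(128+32+16) ≡ 352 (mod 353).
Result is 352 ≡ −1, so (119/353) = −1.

-1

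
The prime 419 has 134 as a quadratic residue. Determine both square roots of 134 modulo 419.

Since 419 ≡ 3 (mod 4), a square root of 134 is 134^((419+1)/4) = 134^105 mod 419.
Repeated squaring: 134^2≡358, 134^4≡369, 134^8≡405, 134^16≡196, 134^32≡287, 134^64≡245 (mod 419).
134^105 = 134^(64+32+8+1) ≡ 316 (mod 419).
Check: 316² = 99856 ≡ 134 (mod 419). The two roots are 103 and 316.

103, 316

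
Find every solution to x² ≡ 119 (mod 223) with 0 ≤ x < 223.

66, 157

Since 223 ≡ 3 (mod 4), a square root of 119 is 119^((223+1)/4) = 119^56 mod 223.
Repeated squaring: 119^2≡112, 119^4≡56, 119^8≡14, 119^16≡196, 119^32≡60 (mod 223).
119^56 = 119^(32+16+8) ≡ 66 (mod 223).
Check: 66² = 4356 ≡ 119 (mod 223). The two roots are 66 and 157.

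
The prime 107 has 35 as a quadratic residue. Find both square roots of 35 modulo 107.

28, 79

Since 107 ≡ 3 (mod 4), a square root of 35 is 35^((107+1)/4) = 35^27 mod 107.
Repeated squaring: 35^2≡48, 35^4≡57, 35^8≡39, 35^16≡23 (mod 107).
35^27 = 35^(16+8+2+1) ≡ 79 (mod 107).
Check: 79² = 6241 ≡ 35 (mod 107). The two roots are 28 and 79.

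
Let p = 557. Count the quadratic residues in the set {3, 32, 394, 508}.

1

(3/557) = -1 → non-residue.
(32/557) = -1 → non-residue.
(394/557) = -1 → non-residue.
(508/557) = +1 → QR.
Total quadratic residues among the 4: 1.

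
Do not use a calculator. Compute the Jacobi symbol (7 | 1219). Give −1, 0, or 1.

-1

Reciprocity: 7 ≡ 3 and 1219 ≡ 3 (mod 4), so (7/1219) = −(1219/7).
Reduce top mod 7: now compute (1/7).
Reached (1/7) = 1. Collecting the sign flips along the way, the symbol is -1.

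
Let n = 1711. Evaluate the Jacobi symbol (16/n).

Pull out 2^4: since 1711 ≡ 7 (mod 8), (2/1711) = +1, so (2/1711)^4 = +1.
Reached (1/1711) = 1. Collecting the sign flips along the way, the symbol is +1.

1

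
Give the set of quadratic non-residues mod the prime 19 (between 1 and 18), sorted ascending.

2,3,8,10,12,13,14,15,18

Square k = 1,…,9 (k and 19−k give the same square):
1²=1, 2²=4, 3²=9, 4²=16, 5²≡6, 6²≡17, 7²≡11, 8²≡7, 9²≡5 (mod 19).
The residues are {1, 4, 5, 6, 7, 9, 11, 16, 17}; the non-residues are the remaining 9 nonzero classes.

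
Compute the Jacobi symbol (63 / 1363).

1

Reciprocity: 63 ≡ 3 and 1363 ≡ 3 (mod 4), so (63/1363) = −(1363/63).
Reduce top mod 63: now compute (40/63).
Pull out 2^3: since 63 ≡ 7 (mod 8), (2/63) = +1, so (2/63)^3 = +1.
Reciprocity: 5 ≡ 1 and 63 ≡ 3 (mod 4), so (5/63) = +(63/5).
Reduce top mod 5: now compute (3/5).
Reciprocity: 3 ≡ 3 and 5 ≡ 1 (mod 4), so (3/5) = +(5/3).
Reduce top mod 3: now compute (2/3).
Pull out 2: since 3 ≡ 3 (mod 8), (2/3) = -1.
Reached (1/3) = 1. Collecting the sign flips along the way, the symbol is +1.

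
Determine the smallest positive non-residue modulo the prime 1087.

3

(2/1087) = +1, so 2 is a residue.
(3/1087) = −1, so 3 is the smallest positive non-residue mod 1087.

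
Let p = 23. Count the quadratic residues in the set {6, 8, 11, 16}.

3

(6/23) = +1 → QR.
(8/23) = +1 → QR.
(11/23) = -1 → non-residue.
(16/23) = +1 → QR.
Total quadratic residues among the 4: 3.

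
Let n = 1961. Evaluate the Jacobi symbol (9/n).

1

Reciprocity: 9 ≡ 1 and 1961 ≡ 1 (mod 4), so (9/1961) = +(1961/9).
Reduce top mod 9: now compute (8/9).
Pull out 2^3: since 9 ≡ 1 (mod 8), (2/9) = +1, so (2/9)^3 = +1.
Reached (1/9) = 1. Collecting the sign flips along the way, the symbol is +1.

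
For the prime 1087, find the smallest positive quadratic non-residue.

3

(2/1087) = +1, so 2 is a residue.
(3/1087) = −1, so 3 is the smallest positive non-residue mod 1087.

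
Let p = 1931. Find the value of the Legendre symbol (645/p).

1

Reciprocity: 645 ≡ 1 and 1931 ≡ 3 (mod 4), so (645/1931) = +(1931/645).
Reduce top mod 645: now compute (641/645).
Reciprocity: 641 ≡ 1 and 645 ≡ 1 (mod 4), so (641/645) = +(645/641).
Reduce top mod 641: now compute (4/641).
Pull out 2^2: since 641 ≡ 1 (mod 8), (2/641) = +1, so (2/641)^2 = +1.
Reached (1/641) = 1. Collecting the sign flips along the way, the symbol is +1.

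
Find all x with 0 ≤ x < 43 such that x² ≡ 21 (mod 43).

8, 35

Since 43 ≡ 3 (mod 4), a square root of 21 is 21^((43+1)/4) = 21^11 mod 43.
Repeated squaring: 21^2≡11, 21^4≡35, 21^8≡21 (mod 43).
21^11 = 21^(8+2+1) ≡ 35 (mod 43).
Check: 35² = 1225 ≡ 21 (mod 43). The two roots are 8 and 35.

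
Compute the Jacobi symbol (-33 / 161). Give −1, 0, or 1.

First reduce: -33 ≡ 128 (mod 161).
Pull out 2^7: since 161 ≡ 1 (mod 8), (2/161) = +1, so (2/161)^7 = +1.
Reached (1/161) = 1. Collecting the sign flips along the way, the symbol is +1.

1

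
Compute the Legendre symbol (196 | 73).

1

Euler's criterion: (196/73) ≡ 50^36 (mod 73).
50^2 ≡ 18 (mod 73)
50^4 ≡ 32 (mod 73)
50^8 ≡ 2 (mod 73)
50^16 ≡ 4 (mod 73)
50^32 ≡ 16 (mod 73)
50^36 = 50^(32+4) ≡ 1 (mod 73).
Result is 1, so (196/73) = 1.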